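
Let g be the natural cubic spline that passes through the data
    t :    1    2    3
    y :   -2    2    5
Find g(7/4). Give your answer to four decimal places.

Put M_i = g'' at the i-th knot. Here h = (1, 1) and Δ = (4, 3), so the interior equations h_(i-1)·M_(i-1) + 2(h_(i-1)+h_i)·M_i + h_i·M_(i+1) = 6(Δ_i − Δ_(i-1)) read
  1·M_0 + 4·M_1 + 1·M_2 = 6(Δ_1 - Δ_0) = -6
Natural end conditions: M_0 = M_2 = 0.
Forward elimination and back-substitution give M_0 = 0, M_1 = -3/2, M_2 = 0.
On [1, 2], g(t) = -2 + 17/4·(t - 1) + 0·(t - 1)² - 1/4·(t - 1)³.
With (t - 1) = 3/4: g(7/4) = 277/256.

1.0820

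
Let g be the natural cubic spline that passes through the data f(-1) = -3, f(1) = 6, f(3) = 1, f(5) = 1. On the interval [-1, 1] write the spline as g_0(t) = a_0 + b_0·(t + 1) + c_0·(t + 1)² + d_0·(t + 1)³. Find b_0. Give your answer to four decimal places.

6.5333

Let M_i = g''(x_i). Step sizes h_i = 2, 2, 2; slopes of the chords Δ_i = (y_(i+1) - y_i)/h_i = 9/2, -5/2, 0.
  2·M_0 + 8·M_1 + 2·M_2 = 6(Δ_1 - Δ_0) = -42
  2·M_1 + 8·M_2 + 2·M_3 = 6(Δ_2 - Δ_1) = 15
Natural end conditions: M_0 = M_3 = 0.
Hence M_0 = 0, M_1 = -61/10, M_2 = 17/5, M_3 = 0.
On [-1, 1], with g_0(t) = a_0 + b_0·(t + 1) + c_0·(t + 1)² + d_0·(t + 1)³: c_0 = M_0/2 = 0, d_0 = (M_1 - M_0)/(6h_0) = -61/120, b_0 = Δ_0 - h_0(2M_0 + M_1)/6 = 98/15.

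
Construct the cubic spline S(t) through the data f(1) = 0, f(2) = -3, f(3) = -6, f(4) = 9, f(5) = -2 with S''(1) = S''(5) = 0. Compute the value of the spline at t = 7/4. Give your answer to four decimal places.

-1.6758

Let M_i = S''(x_i). Step sizes h_i = 1, 1, 1, 1; slopes of the chords Δ_i = (y_(i+1) - y_i)/h_i = -3, -3, 15, -11.
  1·M_0 + 4·M_1 + 1·M_2 = 6(Δ_1 - Δ_0) = 0
  1·M_1 + 4·M_2 + 1·M_3 = 6(Δ_2 - Δ_1) = 108
  1·M_2 + 4·M_3 + 1·M_4 = 6(Δ_3 - Δ_2) = -156
Natural end conditions: M_0 = M_4 = 0.
Forward elimination and back-substitution give M_0 = 0, M_1 = -21/2, M_2 = 42, M_3 = -99/2, M_4 = 0.
On [1, 2], S(t) = 0 - 5/4·(t - 1) + 0·(t - 1)² - 7/4·(t - 1)³.
With (t - 1) = 3/4: S(7/4) = -429/256.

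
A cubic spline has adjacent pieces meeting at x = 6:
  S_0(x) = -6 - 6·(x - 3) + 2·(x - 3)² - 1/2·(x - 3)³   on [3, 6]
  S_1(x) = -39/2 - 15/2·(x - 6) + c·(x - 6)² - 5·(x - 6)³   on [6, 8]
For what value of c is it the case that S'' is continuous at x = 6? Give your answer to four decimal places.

-2.5000

S_0''(x) = 4 - 3·(x - 3), so S_0''(6) = -5. On the right, S_1''(6) = 2c, so c = -5/2.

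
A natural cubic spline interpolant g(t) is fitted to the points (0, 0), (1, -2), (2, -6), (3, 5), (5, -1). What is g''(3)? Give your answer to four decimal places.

-18.9767

Put m_i = g'' at the i-th knot. Here h = (1, 1, 1, 2) and Δ = (-2, -4, 11, -3), so the interior equations h_(i-1)·m_(i-1) + 2(h_(i-1)+h_i)·m_i + h_i·m_(i+1) = 6(Δ_i − Δ_(i-1)) read
  1·m_0 + 4·m_1 + 1·m_2 = 6(Δ_1 - Δ_0) = -12
  1·m_1 + 4·m_2 + 1·m_3 = 6(Δ_2 - Δ_1) = 90
  1·m_2 + 6·m_3 + 2·m_4 = 6(Δ_3 - Δ_2) = -84
Natural end conditions: m_0 = m_4 = 0.
Solving the tridiagonal system: m_0 = 0, m_1 = -450/43, m_2 = 1284/43, m_3 = -816/43, m_4 = 0.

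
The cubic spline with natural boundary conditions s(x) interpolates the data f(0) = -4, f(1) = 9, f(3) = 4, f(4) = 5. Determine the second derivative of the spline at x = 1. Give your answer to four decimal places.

Let M_i = s''(x_i). Step sizes h_i = 1, 2, 1; slopes of the chords Δ_i = (y_(i+1) - y_i)/h_i = 13, -5/2, 1.
  1·M_0 + 6·M_1 + 2·M_2 = 6(Δ_1 - Δ_0) = -93
  2·M_1 + 6·M_2 + 1·M_3 = 6(Δ_2 - Δ_1) = 21
Natural end conditions: M_0 = M_3 = 0.
Hence M_0 = 0, M_1 = -75/4, M_2 = 39/4, M_3 = 0.

-18.7500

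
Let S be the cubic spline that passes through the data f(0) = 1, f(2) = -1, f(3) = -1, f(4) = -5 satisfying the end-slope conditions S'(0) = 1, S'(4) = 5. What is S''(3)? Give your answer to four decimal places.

-16.1818

Write M_i for S''(x_i). With h_i = 2, 1, 1 and divided differences Δ_i = -1, 0, -4, the continuity of S' gives the tridiagonal system
  2·M_0 + 6·M_1 + 1·M_2 = 6(Δ_1 - Δ_0) = 6
  1·M_1 + 4·M_2 + 1·M_3 = 6(Δ_2 - Δ_1) = -24
Clamped end conditions give two more equations: 2h_0·M_0 + h_0·M_1 = 6(Δ_0 - S'(0)) = -12 and h_2·M_2 + 2h_2·M_3 = 6(S'(4) - Δ_2) = 54.
Forward elimination and back-substitution give M_0 = -64/11, M_1 = 62/11, M_2 = -178/11, M_3 = 386/11.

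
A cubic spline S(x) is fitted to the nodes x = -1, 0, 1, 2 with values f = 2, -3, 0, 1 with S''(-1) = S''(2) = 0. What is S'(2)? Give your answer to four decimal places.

Write σ_i for S''(x_i). With h_i = 1, 1, 1 and divided differences Δ_i = -5, 3, 1, the continuity of S' gives the tridiagonal system
  1·σ_0 + 4·σ_1 + 1·σ_2 = 6(Δ_1 - Δ_0) = 48
  1·σ_1 + 4·σ_2 + 1·σ_3 = 6(Δ_2 - Δ_1) = -12
Natural end conditions: σ_0 = σ_3 = 0.
Solving: σ_0 = 0, σ_1 = 68/5, σ_2 = -32/5, σ_3 = 0.
On [1, 2], S'(x) = b_2 + 2c_2·(x - 1) + 3d_2·(x - 1)² with b_2 = Δ_2 - h_2(2σ_2 + σ_3)/6 = 47/15, c_2 = σ_2/2 = -16/5, d_2 = (σ_3 - σ_2)/(6h_2) = 16/15. So S'(2) = -1/15.

-0.0667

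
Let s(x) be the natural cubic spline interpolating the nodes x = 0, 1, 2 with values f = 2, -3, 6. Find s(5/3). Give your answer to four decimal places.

1.9630

Write σ_i for s''(x_i). With h_i = 1, 1 and divided differences Δ_i = -5, 9, the continuity of s' gives the tridiagonal system
  1·σ_0 + 4·σ_1 + 1·σ_2 = 6(Δ_1 - Δ_0) = 84
Natural end conditions: σ_0 = σ_2 = 0.
Hence σ_0 = 0, σ_1 = 21, σ_2 = 0.
On [1, 2], s(x) = -3 + 2·(x - 1) + 21/2·(x - 1)² - 7/2·(x - 1)³.
With (x - 1) = 2/3: s(5/3) = 53/27.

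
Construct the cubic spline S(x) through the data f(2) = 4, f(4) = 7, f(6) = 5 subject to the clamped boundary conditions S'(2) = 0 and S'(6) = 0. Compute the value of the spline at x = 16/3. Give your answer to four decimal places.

With m_i denoting the second derivative at x_i, h_i = 2, 2, and Δ_i = (y_(i+1) − y_i)/h_i = 3/2, -1:
  2·m_0 + 8·m_1 + 2·m_2 = 6(Δ_1 - Δ_0) = -15
Clamped end conditions give two more equations: 2h_0·m_0 + h_0·m_1 = 6(Δ_0 - S'(2)) = 9 and h_1·m_1 + 2h_1·m_2 = 6(S'(6) - Δ_1) = 6.
Solving: m_0 = 33/8, m_1 = -15/4, m_2 = 27/8.
On [4, 6], S(x) = 7 + 3/8·(x - 4) - 15/8·(x - 4)² + 19/32·(x - 4)³.
With (x - 4) = 4/3: S(16/3) = 301/54.

5.5741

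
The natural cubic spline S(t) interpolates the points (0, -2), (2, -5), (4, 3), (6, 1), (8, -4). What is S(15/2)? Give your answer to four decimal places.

-2.7751

Put M_i = S'' at the i-th knot. Here h = (2, 2, 2, 2) and Δ = (-3/2, 4, -1, -5/2), so the interior equations h_(i-1)·M_(i-1) + 2(h_(i-1)+h_i)·M_i + h_i·M_(i+1) = 6(Δ_i − Δ_(i-1)) read
  2·M_0 + 8·M_1 + 2·M_2 = 6(Δ_1 - Δ_0) = 33
  2·M_1 + 8·M_2 + 2·M_3 = 6(Δ_2 - Δ_1) = -30
  2·M_2 + 8·M_3 + 2·M_4 = 6(Δ_3 - Δ_2) = -9
Natural end conditions: M_0 = M_4 = 0.
Solving the tridiagonal system: M_0 = 0, M_1 = 303/56, M_2 = -36/7, M_3 = 9/56, M_4 = 0.
On [6, 8], S(t) = 1 - 73/28·(t - 6) + 9/112·(t - 6)² - 3/224·(t - 6)³.
With (t - 6) = 3/2: S(15/2) = -4973/1792.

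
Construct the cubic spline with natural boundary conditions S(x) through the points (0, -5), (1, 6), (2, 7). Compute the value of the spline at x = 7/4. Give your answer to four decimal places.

7.3359

Put m_i = S'' at the i-th knot. Here h = (1, 1) and Δ = (11, 1), so the interior equations h_(i-1)·m_(i-1) + 2(h_(i-1)+h_i)·m_i + h_i·m_(i+1) = 6(Δ_i − Δ_(i-1)) read
  1·m_0 + 4·m_1 + 1·m_2 = 6(Δ_1 - Δ_0) = -60
Natural end conditions: m_0 = m_2 = 0.
Solving: m_0 = 0, m_1 = -15, m_2 = 0.
On [1, 2], S(x) = 6 + 6·(x - 1) - 15/2·(x - 1)² + 5/2·(x - 1)³.
With (x - 1) = 3/4: S(7/4) = 939/128.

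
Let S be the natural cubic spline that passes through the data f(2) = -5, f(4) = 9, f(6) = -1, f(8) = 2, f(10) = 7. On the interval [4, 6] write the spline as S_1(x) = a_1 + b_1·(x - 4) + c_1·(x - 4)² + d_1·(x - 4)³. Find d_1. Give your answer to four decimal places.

1.5759

Put m_i = S'' at the i-th knot. Here h = (2, 2, 2, 2) and Δ = (7, -5, 3/2, 5/2), so the interior equations h_(i-1)·m_(i-1) + 2(h_(i-1)+h_i)·m_i + h_i·m_(i+1) = 6(Δ_i − Δ_(i-1)) read
  2·m_0 + 8·m_1 + 2·m_2 = 6(Δ_1 - Δ_0) = -72
  2·m_1 + 8·m_2 + 2·m_3 = 6(Δ_2 - Δ_1) = 39
  2·m_2 + 8·m_3 + 2·m_4 = 6(Δ_3 - Δ_2) = 6
Natural end conditions: m_0 = m_4 = 0.
Forward elimination and back-substitution give m_0 = 0, m_1 = -615/56, m_2 = 111/14, m_3 = -69/56, m_4 = 0.
On [4, 6], with S_1(x) = a_1 + b_1·(x - 4) + c_1·(x - 4)² + d_1·(x - 4)³: c_1 = m_1/2 = -615/112, d_1 = (m_2 - m_1)/(6h_1) = 353/224, b_1 = Δ_1 - h_1(2m_1 + m_2)/6 = -9/28.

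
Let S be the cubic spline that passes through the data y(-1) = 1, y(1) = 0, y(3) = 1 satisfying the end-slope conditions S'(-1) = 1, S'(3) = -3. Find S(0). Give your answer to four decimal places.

Let m_i = S''(x_i). Step sizes h_i = 2, 2; slopes of the chords Δ_i = (y_(i+1) - y_i)/h_i = -1/2, 1/2.
  2·m_0 + 8·m_1 + 2·m_2 = 6(Δ_1 - Δ_0) = 6
Clamped end conditions give two more equations: 2h_0·m_0 + h_0·m_1 = 6(Δ_0 - S'(-1)) = -9 and h_1·m_1 + 2h_1·m_2 = 6(S'(3) - Δ_1) = -21.
Hence m_0 = -4, m_1 = 7/2, m_2 = -7.
On [-1, 1], S(t) = 1 + 1·(t + 1) - 2·(t + 1)² + 5/8·(t + 1)³.
With (t + 1) = 1: S(0) = 5/8.

0.6250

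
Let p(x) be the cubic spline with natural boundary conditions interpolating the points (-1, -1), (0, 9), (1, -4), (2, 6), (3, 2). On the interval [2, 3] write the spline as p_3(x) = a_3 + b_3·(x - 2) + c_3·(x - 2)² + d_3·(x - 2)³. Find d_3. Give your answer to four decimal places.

5.8036

Write M_i for p''(x_i). With h_i = 1, 1, 1, 1 and divided differences Δ_i = 10, -13, 10, -4, the continuity of p' gives the tridiagonal system
  1·M_0 + 4·M_1 + 1·M_2 = 6(Δ_1 - Δ_0) = -138
  1·M_1 + 4·M_2 + 1·M_3 = 6(Δ_2 - Δ_1) = 138
  1·M_2 + 4·M_3 + 1·M_4 = 6(Δ_3 - Δ_2) = -84
Natural end conditions: M_0 = M_4 = 0.
Forward elimination and back-substitution give M_0 = 0, M_1 = -1353/28, M_2 = 387/7, M_3 = -975/28, M_4 = 0.
On [2, 3], with p_3(x) = a_3 + b_3·(x - 2) + c_3·(x - 2)² + d_3·(x - 2)³: c_3 = M_3/2 = -975/56, d_3 = (M_4 - M_3)/(6h_3) = 325/56, b_3 = Δ_3 - h_3(2M_3 + M_4)/6 = 213/28.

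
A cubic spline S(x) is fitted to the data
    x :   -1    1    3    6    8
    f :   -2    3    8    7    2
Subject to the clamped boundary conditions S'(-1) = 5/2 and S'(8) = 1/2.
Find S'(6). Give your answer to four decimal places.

With m_i denoting the second derivative at x_i, h_i = 2, 2, 3, 2, and Δ_i = (y_(i+1) − y_i)/h_i = 5/2, 5/2, -1/3, -5/2:
  2·m_0 + 8·m_1 + 2·m_2 = 6(Δ_1 - Δ_0) = 0
  2·m_1 + 10·m_2 + 3·m_3 = 6(Δ_2 - Δ_1) = -17
  3·m_2 + 10·m_3 + 2·m_4 = 6(Δ_3 - Δ_2) = -13
Clamped end conditions give two more equations: 2h_0·m_0 + h_0·m_1 = 6(Δ_0 - S'(-1)) = 0 and h_3·m_3 + 2h_3·m_4 = 6(S'(8) - Δ_3) = 18.
Solving the tridiagonal system: m_0 = -29/177, m_1 = 58/177, m_2 = -203/177, m_3 = -365/177, m_4 = 979/177.
On [6, 8], S'(x) = b_3 + 2c_3·(x - 6) + 3d_3·(x - 6)² with b_3 = Δ_3 - h_3(2m_3 + m_4)/6 = -1051/354, c_3 = m_3/2 = -365/354, d_3 = (m_4 - m_3)/(6h_3) = 112/177. So S'(6) = -1051/354.

-2.9689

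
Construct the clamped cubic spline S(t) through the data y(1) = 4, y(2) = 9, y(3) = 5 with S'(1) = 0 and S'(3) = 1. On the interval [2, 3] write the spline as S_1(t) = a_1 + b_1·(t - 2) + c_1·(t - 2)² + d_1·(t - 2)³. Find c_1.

With M_i denoting the second derivative at x_i, h_i = 1, 1, and Δ_i = (y_(i+1) − y_i)/h_i = 5, -4:
  1·M_0 + 4·M_1 + 1·M_2 = 6(Δ_1 - Δ_0) = -54
Clamped end conditions give two more equations: 2h_0·M_0 + h_0·M_1 = 6(Δ_0 - S'(1)) = 30 and h_1·M_1 + 2h_1·M_2 = 6(S'(3) - Δ_1) = 30.
Solving the tridiagonal system: M_0 = 29, M_1 = -28, M_2 = 29.
On [2, 3], with S_1(t) = a_1 + b_1·(t - 2) + c_1·(t - 2)² + d_1·(t - 2)³: c_1 = M_1/2 = -14, d_1 = (M_2 - M_1)/(6h_1) = 19/2, b_1 = Δ_1 - h_1(2M_1 + M_2)/6 = 1/2.

-14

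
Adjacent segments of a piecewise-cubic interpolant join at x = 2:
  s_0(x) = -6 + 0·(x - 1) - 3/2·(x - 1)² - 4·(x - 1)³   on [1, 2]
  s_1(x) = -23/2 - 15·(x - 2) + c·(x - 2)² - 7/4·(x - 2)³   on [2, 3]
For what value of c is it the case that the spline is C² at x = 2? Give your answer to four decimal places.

-13.5000

s_0''(x) = -3 - 24·(x - 1), so s_0''(2) = -27. On the right, s_1''(2) = 2c, so c = -27/2.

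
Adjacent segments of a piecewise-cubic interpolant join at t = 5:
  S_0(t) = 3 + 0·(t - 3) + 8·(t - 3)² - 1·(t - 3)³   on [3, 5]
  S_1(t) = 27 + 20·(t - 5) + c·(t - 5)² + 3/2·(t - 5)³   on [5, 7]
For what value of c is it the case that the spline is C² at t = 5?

S_0''(t) = 16 - 6·(t - 3), so S_0''(5) = 4. On the right, S_1''(5) = 2c, so c = 2.

2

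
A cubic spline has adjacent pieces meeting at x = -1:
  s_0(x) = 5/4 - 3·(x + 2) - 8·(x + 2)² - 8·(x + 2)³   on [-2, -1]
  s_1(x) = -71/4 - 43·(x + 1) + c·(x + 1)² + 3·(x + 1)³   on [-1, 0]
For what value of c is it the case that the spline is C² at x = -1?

-32

s_0''(x) = -16 - 48·(x + 2), so s_0''(-1) = -64. On the right, s_1''(-1) = 2c, so c = -32.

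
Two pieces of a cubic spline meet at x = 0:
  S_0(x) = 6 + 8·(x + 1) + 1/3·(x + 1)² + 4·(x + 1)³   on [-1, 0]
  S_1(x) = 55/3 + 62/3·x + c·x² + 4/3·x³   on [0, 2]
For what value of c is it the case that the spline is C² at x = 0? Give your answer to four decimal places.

12.3333

S_0''(x) = 2/3 + 24·(x + 1), so S_0''(0) = 74/3. On the right, S_1''(0) = 2c, so c = 37/3.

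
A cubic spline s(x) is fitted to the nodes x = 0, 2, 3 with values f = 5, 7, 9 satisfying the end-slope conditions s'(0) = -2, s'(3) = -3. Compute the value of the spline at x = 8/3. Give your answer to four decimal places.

9.2099

With m_i denoting the second derivative at x_i, h_i = 2, 1, and Δ_i = (y_(i+1) − y_i)/h_i = 1, 2:
  2·m_0 + 6·m_1 + 1·m_2 = 6(Δ_1 - Δ_0) = 6
Clamped end conditions give two more equations: 2h_0·m_0 + h_0·m_1 = 6(Δ_0 - s'(0)) = 18 and h_1·m_1 + 2h_1·m_2 = 6(s'(3) - Δ_1) = -30.
Solving: m_0 = 19/6, m_1 = 8/3, m_2 = -49/3.
On [2, 3], s(x) = 7 + 23/6·(x - 2) + 4/3·(x - 2)² - 19/6·(x - 2)³.
With (x - 2) = 2/3: s(8/3) = 746/81.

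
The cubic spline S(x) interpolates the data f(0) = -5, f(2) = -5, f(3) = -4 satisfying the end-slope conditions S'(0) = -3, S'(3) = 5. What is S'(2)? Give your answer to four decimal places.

With M_i denoting the second derivative at x_i, h_i = 2, 1, and Δ_i = (y_(i+1) − y_i)/h_i = 0, 1:
  2·M_0 + 6·M_1 + 1·M_2 = 6(Δ_1 - Δ_0) = 6
Clamped end conditions give two more equations: 2h_0·M_0 + h_0·M_1 = 6(Δ_0 - S'(0)) = 18 and h_1·M_1 + 2h_1·M_2 = 6(S'(3) - Δ_1) = 24.
Solving: M_0 = 37/6, M_1 = -10/3, M_2 = 41/3.
On [2, 3], S'(x) = b_1 + 2c_1·(x - 2) + 3d_1·(x - 2)² with b_1 = Δ_1 - h_1(2M_1 + M_2)/6 = -1/6, c_1 = M_1/2 = -5/3, d_1 = (M_2 - M_1)/(6h_1) = 17/6. So S'(2) = -1/6.

-0.1667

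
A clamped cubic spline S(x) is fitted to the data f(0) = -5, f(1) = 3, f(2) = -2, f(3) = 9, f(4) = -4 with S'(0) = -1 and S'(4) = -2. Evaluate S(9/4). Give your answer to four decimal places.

With M_i denoting the second derivative at x_i, h_i = 1, 1, 1, 1, and Δ_i = (y_(i+1) − y_i)/h_i = 8, -5, 11, -13:
  1·M_0 + 4·M_1 + 1·M_2 = 6(Δ_1 - Δ_0) = -78
  1·M_1 + 4·M_2 + 1·M_3 = 6(Δ_2 - Δ_1) = 96
  1·M_2 + 4·M_3 + 1·M_4 = 6(Δ_3 - Δ_2) = -144
Clamped end conditions give two more equations: 2h_0·M_0 + h_0·M_1 = 6(Δ_0 - S'(0)) = 54 and h_3·M_3 + 2h_3·M_4 = 6(S'(4) - Δ_3) = 66.
Solving the tridiagonal system: M_0 = 691/14, M_1 = -313/7, M_2 = 103/2, M_3 = -457/7, M_4 = 919/14.
On [2, 3], S(x) = -2 + 33/7·(x - 2) + 103/4·(x - 2)² - 545/28·(x - 2)³.
With (x - 2) = 1/4: S(9/4) = 867/1792.

0.4838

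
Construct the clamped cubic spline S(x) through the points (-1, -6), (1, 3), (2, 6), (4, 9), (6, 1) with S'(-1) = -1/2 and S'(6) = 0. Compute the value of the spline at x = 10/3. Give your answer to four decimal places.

Let σ_i = S''(x_i). Step sizes h_i = 2, 1, 2, 2; slopes of the chords Δ_i = (y_(i+1) - y_i)/h_i = 9/2, 3, 3/2, -4.
  2·σ_0 + 6·σ_1 + 1·σ_2 = 6(Δ_1 - Δ_0) = -9
  1·σ_1 + 6·σ_2 + 2·σ_3 = 6(Δ_2 - Δ_1) = -9
  2·σ_2 + 8·σ_3 + 2·σ_4 = 6(Δ_3 - Δ_2) = -33
Clamped end conditions give two more equations: 2h_0·σ_0 + h_0·σ_1 = 6(Δ_0 - S'(-1)) = 30 and h_3·σ_3 + 2h_3·σ_4 = 6(S'(6) - Δ_3) = 24.
Solving: σ_0 = 614/61, σ_1 = -313/61, σ_2 = 101/61, σ_3 = -421/61, σ_4 = 1153/122.
On [2, 4], S(x) = 6 + 329/122·(x - 2) + 101/122·(x - 2)² - 87/122·(x - 2)³.
With (x - 2) = 4/3: S(10/3) = 572/61.

9.3770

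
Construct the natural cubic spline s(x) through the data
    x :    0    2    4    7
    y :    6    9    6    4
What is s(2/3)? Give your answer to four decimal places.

7.4938

Put σ_i = s'' at the i-th knot. Here h = (2, 2, 3) and Δ = (3/2, -3/2, -2/3), so the interior equations h_(i-1)·σ_(i-1) + 2(h_(i-1)+h_i)·σ_i + h_i·σ_(i+1) = 6(Δ_i − Δ_(i-1)) read
  2·σ_0 + 8·σ_1 + 2·σ_2 = 6(Δ_1 - Δ_0) = -18
  2·σ_1 + 10·σ_2 + 3·σ_3 = 6(Δ_2 - Δ_1) = 5
Natural end conditions: σ_0 = σ_3 = 0.
Hence σ_0 = 0, σ_1 = -5/2, σ_2 = 1, σ_3 = 0.
On [0, 2], s(x) = 6 + 7/3·x + 0·x² - 5/24·x³.
With x = 2/3: s(2/3) = 607/81.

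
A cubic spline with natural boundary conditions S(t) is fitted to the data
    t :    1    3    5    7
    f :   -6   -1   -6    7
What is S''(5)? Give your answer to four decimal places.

With m_i denoting the second derivative at x_i, h_i = 2, 2, 2, and Δ_i = (y_(i+1) − y_i)/h_i = 5/2, -5/2, 13/2:
  2·m_0 + 8·m_1 + 2·m_2 = 6(Δ_1 - Δ_0) = -30
  2·m_1 + 8·m_2 + 2·m_3 = 6(Δ_2 - Δ_1) = 54
Natural end conditions: m_0 = m_3 = 0.
Solving: m_0 = 0, m_1 = -29/5, m_2 = 41/5, m_3 = 0.

8.2000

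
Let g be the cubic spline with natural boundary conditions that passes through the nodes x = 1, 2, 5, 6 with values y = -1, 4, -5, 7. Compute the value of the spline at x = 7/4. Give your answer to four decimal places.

Let M_i = g''(x_i). Step sizes h_i = 1, 3, 1; slopes of the chords Δ_i = (y_(i+1) - y_i)/h_i = 5, -3, 12.
  1·M_0 + 8·M_1 + 3·M_2 = 6(Δ_1 - Δ_0) = -48
  3·M_1 + 8·M_2 + 1·M_3 = 6(Δ_2 - Δ_1) = 90
Natural end conditions: M_0 = M_3 = 0.
Solving the tridiagonal system: M_0 = 0, M_1 = -654/55, M_2 = 864/55, M_3 = 0.
On [1, 2], g(x) = -1 + 384/55·(x - 1) + 0·(x - 1)² - 109/55·(x - 1)³.
With (x - 1) = 3/4: g(7/4) = 11969/3520.

3.4003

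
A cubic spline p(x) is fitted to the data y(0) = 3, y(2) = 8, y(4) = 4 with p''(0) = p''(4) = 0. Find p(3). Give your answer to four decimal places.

Write M_i for p''(x_i). With h_i = 2, 2 and divided differences Δ_i = 5/2, -2, the continuity of p' gives the tridiagonal system
  2·M_0 + 8·M_1 + 2·M_2 = 6(Δ_1 - Δ_0) = -27
Natural end conditions: M_0 = M_2 = 0.
Solving: M_0 = 0, M_1 = -27/8, M_2 = 0.
On [2, 4], p(x) = 8 + 1/4·(x - 2) - 27/16·(x - 2)² + 9/32·(x - 2)³.
With (x - 2) = 1: p(3) = 219/32.

6.8438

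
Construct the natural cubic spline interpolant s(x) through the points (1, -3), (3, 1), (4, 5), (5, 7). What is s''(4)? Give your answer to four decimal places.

-3.6522

Let σ_i = s''(x_i). Step sizes h_i = 2, 1, 1; slopes of the chords Δ_i = (y_(i+1) - y_i)/h_i = 2, 4, 2.
  2·σ_0 + 6·σ_1 + 1·σ_2 = 6(Δ_1 - Δ_0) = 12
  1·σ_1 + 4·σ_2 + 1·σ_3 = 6(Δ_2 - Δ_1) = -12
Natural end conditions: σ_0 = σ_3 = 0.
Forward elimination and back-substitution give σ_0 = 0, σ_1 = 60/23, σ_2 = -84/23, σ_3 = 0.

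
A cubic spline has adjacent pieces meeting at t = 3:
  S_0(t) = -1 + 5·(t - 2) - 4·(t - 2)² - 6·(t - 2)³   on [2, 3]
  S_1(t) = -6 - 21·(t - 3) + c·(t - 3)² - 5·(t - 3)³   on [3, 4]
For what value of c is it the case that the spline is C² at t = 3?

S_0''(t) = -8 - 36·(t - 2), so S_0''(3) = -44. On the right, S_1''(3) = 2c, so c = -22.

-22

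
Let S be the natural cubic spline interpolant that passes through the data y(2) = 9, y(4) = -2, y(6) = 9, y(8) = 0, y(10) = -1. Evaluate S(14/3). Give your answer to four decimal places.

With M_i denoting the second derivative at x_i, h_i = 2, 2, 2, 2, and Δ_i = (y_(i+1) − y_i)/h_i = -11/2, 11/2, -9/2, -1/2:
  2·M_0 + 8·M_1 + 2·M_2 = 6(Δ_1 - Δ_0) = 66
  2·M_1 + 8·M_2 + 2·M_3 = 6(Δ_2 - Δ_1) = -60
  2·M_2 + 8·M_3 + 2·M_4 = 6(Δ_3 - Δ_2) = 24
Natural end conditions: M_0 = M_4 = 0.
Solving the tridiagonal system: M_0 = 0, M_1 = 627/56, M_2 = -165/14, M_3 = 333/56, M_4 = 0.
On [4, 6], S(x) = -2 + 55/28·(x - 4) + 627/112·(x - 4)² - 429/224·(x - 4)³.
With (x - 4) = 2/3: S(14/3) = 155/126.

1.2302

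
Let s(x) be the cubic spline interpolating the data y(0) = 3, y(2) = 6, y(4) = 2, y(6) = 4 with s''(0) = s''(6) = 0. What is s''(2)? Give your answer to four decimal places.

-3.4000

Write M_i for s''(x_i). With h_i = 2, 2, 2 and divided differences Δ_i = 3/2, -2, 1, the continuity of s' gives the tridiagonal system
  2·M_0 + 8·M_1 + 2·M_2 = 6(Δ_1 - Δ_0) = -21
  2·M_1 + 8·M_2 + 2·M_3 = 6(Δ_2 - Δ_1) = 18
Natural end conditions: M_0 = M_3 = 0.
Solving: M_0 = 0, M_1 = -17/5, M_2 = 31/10, M_3 = 0.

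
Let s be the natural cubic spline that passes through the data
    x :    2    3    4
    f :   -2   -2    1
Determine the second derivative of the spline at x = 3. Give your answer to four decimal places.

4.5000

Let M_i = s''(x_i). Step sizes h_i = 1, 1; slopes of the chords Δ_i = (y_(i+1) - y_i)/h_i = 0, 3.
  1·M_0 + 4·M_1 + 1·M_2 = 6(Δ_1 - Δ_0) = 18
Natural end conditions: M_0 = M_2 = 0.
Hence M_0 = 0, M_1 = 9/2, M_2 = 0.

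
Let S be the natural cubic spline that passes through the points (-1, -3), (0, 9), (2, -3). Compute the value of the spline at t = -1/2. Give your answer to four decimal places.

Put M_i = S'' at the i-th knot. Here h = (1, 2) and Δ = (12, -6), so the interior equations h_(i-1)·M_(i-1) + 2(h_(i-1)+h_i)·M_i + h_i·M_(i+1) = 6(Δ_i − Δ_(i-1)) read
  1·M_0 + 6·M_1 + 2·M_2 = 6(Δ_1 - Δ_0) = -108
Natural end conditions: M_0 = M_2 = 0.
Hence M_0 = 0, M_1 = -18, M_2 = 0.
On [-1, 0], S(t) = -3 + 15·(t + 1) + 0·(t + 1)² - 3·(t + 1)³.
With (t + 1) = 1/2: S(-1/2) = 33/8.

4.1250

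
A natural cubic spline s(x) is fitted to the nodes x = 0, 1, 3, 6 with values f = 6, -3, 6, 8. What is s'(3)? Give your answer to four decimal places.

6.0238

Put M_i = s'' at the i-th knot. Here h = (1, 2, 3) and Δ = (-9, 9/2, 2/3), so the interior equations h_(i-1)·M_(i-1) + 2(h_(i-1)+h_i)·M_i + h_i·M_(i+1) = 6(Δ_i − Δ_(i-1)) read
  1·M_0 + 6·M_1 + 2·M_2 = 6(Δ_1 - Δ_0) = 81
  2·M_1 + 10·M_2 + 3·M_3 = 6(Δ_2 - Δ_1) = -23
Natural end conditions: M_0 = M_3 = 0.
Solving the tridiagonal system: M_0 = 0, M_1 = 107/7, M_2 = -75/14, M_3 = 0.
On [3, 6], s'(x) = b_2 + 2c_2·(x - 3) + 3d_2·(x - 3)² with b_2 = Δ_2 - h_2(2M_2 + M_3)/6 = 253/42, c_2 = M_2/2 = -75/28, d_2 = (M_3 - M_2)/(6h_2) = 25/84. So s'(3) = 253/42.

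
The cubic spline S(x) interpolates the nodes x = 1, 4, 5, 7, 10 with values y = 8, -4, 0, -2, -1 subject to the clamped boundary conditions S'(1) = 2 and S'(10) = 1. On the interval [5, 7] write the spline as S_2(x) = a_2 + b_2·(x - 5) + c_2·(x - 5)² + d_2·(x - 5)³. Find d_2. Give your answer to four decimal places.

0.8548

Write m_i for S''(x_i). With h_i = 3, 1, 2, 3 and divided differences Δ_i = -4, 4, -1, 1/3, the continuity of S' gives the tridiagonal system
  3·m_0 + 8·m_1 + 1·m_2 = 6(Δ_1 - Δ_0) = 48
  1·m_1 + 6·m_2 + 2·m_3 = 6(Δ_2 - Δ_1) = -30
  2·m_2 + 10·m_3 + 3·m_4 = 6(Δ_3 - Δ_2) = 8
Clamped end conditions give two more equations: 2h_0·m_0 + h_0·m_1 = 6(Δ_0 - S'(1)) = -36 and h_3·m_3 + 2h_3·m_4 = 6(S'(10) - Δ_3) = 4.
Solving the tridiagonal system: m_0 = -2311/198, m_1 = 1123/99, m_2 = -1531/198, m_3 = 250/99, m_4 = -59/99.
On [5, 7], with S_2(x) = a_2 + b_2·(x - 5) + c_2·(x - 5)² + d_2·(x - 5)³: c_2 = m_2/2 = -1531/396, d_2 = (m_3 - m_2)/(6h_2) = 677/792, b_2 = Δ_2 - h_2(2m_2 + m_3)/6 = 328/99.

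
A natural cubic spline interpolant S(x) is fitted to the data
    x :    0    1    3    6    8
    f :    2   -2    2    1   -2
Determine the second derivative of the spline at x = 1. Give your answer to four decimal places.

6.9447

Write m_i for S''(x_i). With h_i = 1, 2, 3, 2 and divided differences Δ_i = -4, 2, -1/3, -3/2, the continuity of S' gives the tridiagonal system
  1·m_0 + 6·m_1 + 2·m_2 = 6(Δ_1 - Δ_0) = 36
  2·m_1 + 10·m_2 + 3·m_3 = 6(Δ_2 - Δ_1) = -14
  3·m_2 + 10·m_3 + 2·m_4 = 6(Δ_3 - Δ_2) = -7
Natural end conditions: m_0 = m_4 = 0.
Forward elimination and back-substitution give m_0 = 0, m_1 = 1757/253, m_2 = -717/253, m_3 = 38/253, m_4 = 0.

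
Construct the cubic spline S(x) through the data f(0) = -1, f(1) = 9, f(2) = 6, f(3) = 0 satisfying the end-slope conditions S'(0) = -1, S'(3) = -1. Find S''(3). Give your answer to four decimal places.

Let M_i = S''(x_i). Step sizes h_i = 1, 1, 1; slopes of the chords Δ_i = (y_(i+1) - y_i)/h_i = 10, -3, -6.
  1·M_0 + 4·M_1 + 1·M_2 = 6(Δ_1 - Δ_0) = -78
  1·M_1 + 4·M_2 + 1·M_3 = 6(Δ_2 - Δ_1) = -18
Clamped end conditions give two more equations: 2h_0·M_0 + h_0·M_1 = 6(Δ_0 - S'(0)) = 66 and h_2·M_2 + 2h_2·M_3 = 6(S'(3) - Δ_2) = 30.
Solving: M_0 = 244/5, M_1 = -158/5, M_2 = -2/5, M_3 = 76/5.

15.2000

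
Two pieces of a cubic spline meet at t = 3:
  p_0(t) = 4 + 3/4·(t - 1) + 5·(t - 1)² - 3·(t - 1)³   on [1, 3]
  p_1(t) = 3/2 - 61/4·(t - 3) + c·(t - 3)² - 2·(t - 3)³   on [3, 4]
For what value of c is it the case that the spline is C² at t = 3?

p_0''(t) = 10 - 18·(t - 1), so p_0''(3) = -26. On the right, p_1''(3) = 2c, so c = -13.

-13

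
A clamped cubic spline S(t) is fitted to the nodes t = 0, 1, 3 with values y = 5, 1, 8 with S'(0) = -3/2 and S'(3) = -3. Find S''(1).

16

Write m_i for S''(x_i). With h_i = 1, 2 and divided differences Δ_i = -4, 7/2, the continuity of S' gives the tridiagonal system
  1·m_0 + 6·m_1 + 2·m_2 = 6(Δ_1 - Δ_0) = 45
Clamped end conditions give two more equations: 2h_0·m_0 + h_0·m_1 = 6(Δ_0 - S'(0)) = -15 and h_1·m_1 + 2h_1·m_2 = 6(S'(3) - Δ_1) = -39.
Hence m_0 = -31/2, m_1 = 16, m_2 = -71/4.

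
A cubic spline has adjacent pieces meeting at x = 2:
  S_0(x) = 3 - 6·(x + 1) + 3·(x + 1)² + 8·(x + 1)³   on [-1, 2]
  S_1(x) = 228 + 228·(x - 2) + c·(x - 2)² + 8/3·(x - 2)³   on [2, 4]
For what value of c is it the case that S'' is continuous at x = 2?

75

S_0''(x) = 6 + 48·(x + 1), so S_0''(2) = 150. On the right, S_1''(2) = 2c, so c = 75.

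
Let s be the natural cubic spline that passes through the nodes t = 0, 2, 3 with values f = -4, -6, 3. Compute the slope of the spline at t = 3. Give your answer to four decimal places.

With m_i denoting the second derivative at x_i, h_i = 2, 1, and Δ_i = (y_(i+1) − y_i)/h_i = -1, 9:
  2·m_0 + 6·m_1 + 1·m_2 = 6(Δ_1 - Δ_0) = 60
Natural end conditions: m_0 = m_2 = 0.
Forward elimination and back-substitution give m_0 = 0, m_1 = 10, m_2 = 0.
On [2, 3], s'(t) = b_1 + 2c_1·(t - 2) + 3d_1·(t - 2)² with b_1 = Δ_1 - h_1(2m_1 + m_2)/6 = 17/3, c_1 = m_1/2 = 5, d_1 = (m_2 - m_1)/(6h_1) = -5/3. So s'(3) = 32/3.

10.6667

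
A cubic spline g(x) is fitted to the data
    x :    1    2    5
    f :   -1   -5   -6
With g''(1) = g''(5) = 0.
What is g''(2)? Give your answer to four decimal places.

2.7500

Let M_i = g''(x_i). Step sizes h_i = 1, 3; slopes of the chords Δ_i = (y_(i+1) - y_i)/h_i = -4, -1/3.
  1·M_0 + 8·M_1 + 3·M_2 = 6(Δ_1 - Δ_0) = 22
Natural end conditions: M_0 = M_2 = 0.
Solving: M_0 = 0, M_1 = 11/4, M_2 = 0.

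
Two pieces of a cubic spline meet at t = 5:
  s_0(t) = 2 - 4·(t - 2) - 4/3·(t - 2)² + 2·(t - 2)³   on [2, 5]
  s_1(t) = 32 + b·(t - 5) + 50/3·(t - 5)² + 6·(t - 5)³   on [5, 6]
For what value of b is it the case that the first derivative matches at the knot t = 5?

s_0'(t) = -4 - 8/3·(t - 2) + 6·(t - 2)², so s_0'(5) = 42. On the right, s_1'(5) = b, so b = 42.

42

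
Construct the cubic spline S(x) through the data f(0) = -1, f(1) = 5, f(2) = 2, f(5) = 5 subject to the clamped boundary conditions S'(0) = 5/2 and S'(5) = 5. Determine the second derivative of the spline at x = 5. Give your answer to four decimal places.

Let m_i = S''(x_i). Step sizes h_i = 1, 1, 3; slopes of the chords Δ_i = (y_(i+1) - y_i)/h_i = 6, -3, 1.
  1·m_0 + 4·m_1 + 1·m_2 = 6(Δ_1 - Δ_0) = -54
  1·m_1 + 8·m_2 + 3·m_3 = 6(Δ_2 - Δ_1) = 24
Clamped end conditions give two more equations: 2h_0·m_0 + h_0·m_1 = 6(Δ_0 - S'(0)) = 21 and h_2·m_2 + 2h_2·m_3 = 6(S'(5) - Δ_2) = 24.
Forward elimination and back-substitution give m_0 = 592/29, m_1 = -575/29, m_2 = 142/29, m_3 = 45/29.

1.5517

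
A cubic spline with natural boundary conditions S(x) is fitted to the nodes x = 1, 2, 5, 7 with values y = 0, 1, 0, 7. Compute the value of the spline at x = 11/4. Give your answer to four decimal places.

Let m_i = S''(x_i). Step sizes h_i = 1, 3, 2; slopes of the chords Δ_i = (y_(i+1) - y_i)/h_i = 1, -1/3, 7/2.
  1·m_0 + 8·m_1 + 3·m_2 = 6(Δ_1 - Δ_0) = -8
  3·m_1 + 10·m_2 + 2·m_3 = 6(Δ_2 - Δ_1) = 23
Natural end conditions: m_0 = m_3 = 0.
Hence m_0 = 0, m_1 = -149/71, m_2 = 208/71, m_3 = 0.
On [2, 5], S(x) = 1 + 64/213·(x - 2) - 149/142·(x - 2)² + 119/426·(x - 2)³.
With (x - 2) = 3/4: S(11/4) = 6843/9088.

0.7530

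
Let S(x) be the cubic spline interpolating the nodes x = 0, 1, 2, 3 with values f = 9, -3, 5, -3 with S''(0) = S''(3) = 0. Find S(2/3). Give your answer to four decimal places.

Put m_i = S'' at the i-th knot. Here h = (1, 1, 1) and Δ = (-12, 8, -8), so the interior equations h_(i-1)·m_(i-1) + 2(h_(i-1)+h_i)·m_i + h_i·m_(i+1) = 6(Δ_i − Δ_(i-1)) read
  1·m_0 + 4·m_1 + 1·m_2 = 6(Δ_1 - Δ_0) = 120
  1·m_1 + 4·m_2 + 1·m_3 = 6(Δ_2 - Δ_1) = -96
Natural end conditions: m_0 = m_3 = 0.
Hence m_0 = 0, m_1 = 192/5, m_2 = -168/5, m_3 = 0.
On [0, 1], S(x) = 9 - 92/5·x + 0·x² + 32/5·x³.
With x = 2/3: S(2/3) = -37/27.

-1.3704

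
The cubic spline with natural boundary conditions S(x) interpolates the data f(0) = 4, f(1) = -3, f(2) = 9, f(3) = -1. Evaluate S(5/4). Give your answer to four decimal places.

With σ_i denoting the second derivative at x_i, h_i = 1, 1, 1, and Δ_i = (y_(i+1) − y_i)/h_i = -7, 12, -10:
  1·σ_0 + 4·σ_1 + 1·σ_2 = 6(Δ_1 - Δ_0) = 114
  1·σ_1 + 4·σ_2 + 1·σ_3 = 6(Δ_2 - Δ_1) = -132
Natural end conditions: σ_0 = σ_3 = 0.
Forward elimination and back-substitution give σ_0 = 0, σ_1 = 196/5, σ_2 = -214/5, σ_3 = 0.
On [1, 2], S(x) = -3 + 91/15·(x - 1) + 98/5·(x - 1)² - 41/3·(x - 1)³.
With (x - 1) = 1/4: S(5/4) = -151/320.

-0.4719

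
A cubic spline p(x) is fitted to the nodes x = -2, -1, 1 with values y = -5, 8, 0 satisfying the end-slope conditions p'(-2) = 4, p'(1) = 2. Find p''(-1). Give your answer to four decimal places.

Put M_i = p'' at the i-th knot. Here h = (1, 2) and Δ = (13, -4), so the interior equations h_(i-1)·M_(i-1) + 2(h_(i-1)+h_i)·M_i + h_i·M_(i+1) = 6(Δ_i − Δ_(i-1)) read
  1·M_0 + 6·M_1 + 2·M_2 = 6(Δ_1 - Δ_0) = -102
Clamped end conditions give two more equations: 2h_0·M_0 + h_0·M_1 = 6(Δ_0 - p'(-2)) = 54 and h_1·M_1 + 2h_1·M_2 = 6(p'(1) - Δ_1) = 36.
Hence M_0 = 130/3, M_1 = -98/3, M_2 = 76/3.

-32.6667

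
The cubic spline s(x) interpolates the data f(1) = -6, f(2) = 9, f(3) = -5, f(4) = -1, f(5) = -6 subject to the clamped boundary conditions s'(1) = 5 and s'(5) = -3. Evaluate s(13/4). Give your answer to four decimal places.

With M_i denoting the second derivative at x_i, h_i = 1, 1, 1, 1, and Δ_i = (y_(i+1) − y_i)/h_i = 15, -14, 4, -5:
  1·M_0 + 4·M_1 + 1·M_2 = 6(Δ_1 - Δ_0) = -174
  1·M_1 + 4·M_2 + 1·M_3 = 6(Δ_2 - Δ_1) = 108
  1·M_2 + 4·M_3 + 1·M_4 = 6(Δ_3 - Δ_2) = -54
Clamped end conditions give two more equations: 2h_0·M_0 + h_0·M_1 = 6(Δ_0 - s'(1)) = 60 and h_3·M_3 + 2h_3·M_4 = 6(s'(5) - Δ_3) = 12.
Forward elimination and back-substitution give M_0 = 935/14, M_1 = -515/7, M_2 = 107/2, M_3 = -227/7, M_4 = 311/14.
On [3, 4], s(x) = -5 - 59/7·(x - 3) + 107/4·(x - 3)² - 401/28·(x - 3)³.
With (x - 3) = 1/4: s(13/4) = -10141/1792.

-5.6590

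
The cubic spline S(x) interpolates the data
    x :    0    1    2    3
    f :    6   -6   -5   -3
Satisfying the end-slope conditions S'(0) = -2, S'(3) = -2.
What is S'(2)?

Let m_i = S''(x_i). Step sizes h_i = 1, 1, 1; slopes of the chords Δ_i = (y_(i+1) - y_i)/h_i = -12, 1, 2.
  1·m_0 + 4·m_1 + 1·m_2 = 6(Δ_1 - Δ_0) = 78
  1·m_1 + 4·m_2 + 1·m_3 = 6(Δ_2 - Δ_1) = 6
Clamped end conditions give two more equations: 2h_0·m_0 + h_0·m_1 = 6(Δ_0 - S'(0)) = -60 and h_2·m_2 + 2h_2·m_3 = 6(S'(3) - Δ_2) = -24.
Hence m_0 = -46, m_1 = 32, m_2 = -4, m_3 = -10.
On [2, 3], S'(x) = b_2 + 2c_2·(x - 2) + 3d_2·(x - 2)² with b_2 = Δ_2 - h_2(2m_2 + m_3)/6 = 5, c_2 = m_2/2 = -2, d_2 = (m_3 - m_2)/(6h_2) = -1. So S'(2) = 5.

5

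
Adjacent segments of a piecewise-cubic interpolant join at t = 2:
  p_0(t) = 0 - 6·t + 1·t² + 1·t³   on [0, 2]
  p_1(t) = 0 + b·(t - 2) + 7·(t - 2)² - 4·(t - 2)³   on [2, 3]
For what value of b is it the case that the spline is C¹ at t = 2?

p_0'(t) = -6 + 2·t + 3·t², so p_0'(2) = 10. On the right, p_1'(2) = b, so b = 10.

10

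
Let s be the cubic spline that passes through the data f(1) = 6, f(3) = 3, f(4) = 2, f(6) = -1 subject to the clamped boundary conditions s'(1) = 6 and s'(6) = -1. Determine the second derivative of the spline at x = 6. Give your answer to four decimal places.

1.7500

Let M_i = s''(x_i). Step sizes h_i = 2, 1, 2; slopes of the chords Δ_i = (y_(i+1) - y_i)/h_i = -3/2, -1, -3/2.
  2·M_0 + 6·M_1 + 1·M_2 = 6(Δ_1 - Δ_0) = 3
  1·M_1 + 6·M_2 + 2·M_3 = 6(Δ_2 - Δ_1) = -3
Clamped end conditions give two more equations: 2h_0·M_0 + h_0·M_1 = 6(Δ_0 - s'(1)) = -45 and h_2·M_2 + 2h_2·M_3 = 6(s'(6) - Δ_2) = 3.
Hence M_0 = -14, M_1 = 11/2, M_2 = -2, M_3 = 7/4.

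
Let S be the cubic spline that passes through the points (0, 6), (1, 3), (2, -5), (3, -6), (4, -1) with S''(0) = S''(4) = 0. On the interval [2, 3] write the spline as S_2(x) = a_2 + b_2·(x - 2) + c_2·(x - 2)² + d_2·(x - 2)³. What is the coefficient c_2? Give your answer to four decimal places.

Let m_i = S''(x_i). Step sizes h_i = 1, 1, 1, 1; slopes of the chords Δ_i = (y_(i+1) - y_i)/h_i = -3, -8, -1, 5.
  1·m_0 + 4·m_1 + 1·m_2 = 6(Δ_1 - Δ_0) = -30
  1·m_1 + 4·m_2 + 1·m_3 = 6(Δ_2 - Δ_1) = 42
  1·m_2 + 4·m_3 + 1·m_4 = 6(Δ_3 - Δ_2) = 36
Natural end conditions: m_0 = m_4 = 0.
Hence m_0 = 0, m_1 = -291/28, m_2 = 81/7, m_3 = 171/28, m_4 = 0.
On [2, 3], with S_2(x) = a_2 + b_2·(x - 2) + c_2·(x - 2)² + d_2·(x - 2)³: c_2 = m_2/2 = 81/14, d_2 = (m_3 - m_2)/(6h_2) = -51/56, b_2 = Δ_2 - h_2(2m_2 + m_3)/6 = -47/8.

5.7857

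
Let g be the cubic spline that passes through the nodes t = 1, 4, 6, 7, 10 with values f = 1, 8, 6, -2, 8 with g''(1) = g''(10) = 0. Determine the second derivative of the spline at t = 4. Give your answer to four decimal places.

With σ_i denoting the second derivative at x_i, h_i = 3, 2, 1, 3, and Δ_i = (y_(i+1) − y_i)/h_i = 7/3, -1, -8, 10/3:
  3·σ_0 + 10·σ_1 + 2·σ_2 = 6(Δ_1 - Δ_0) = -20
  2·σ_1 + 6·σ_2 + 1·σ_3 = 6(Δ_2 - Δ_1) = -42
  1·σ_2 + 8·σ_3 + 3·σ_4 = 6(Δ_3 - Δ_2) = 68
Natural end conditions: σ_0 = σ_4 = 0.
Forward elimination and back-substitution give σ_0 = 0, σ_1 = -22/73, σ_2 = -620/73, σ_3 = 698/73, σ_4 = 0.

-0.3014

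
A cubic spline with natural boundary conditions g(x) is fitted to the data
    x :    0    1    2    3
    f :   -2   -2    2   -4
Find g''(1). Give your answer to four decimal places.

Put σ_i = g'' at the i-th knot. Here h = (1, 1, 1) and Δ = (0, 4, -6), so the interior equations h_(i-1)·σ_(i-1) + 2(h_(i-1)+h_i)·σ_i + h_i·σ_(i+1) = 6(Δ_i − Δ_(i-1)) read
  1·σ_0 + 4·σ_1 + 1·σ_2 = 6(Δ_1 - Δ_0) = 24
  1·σ_1 + 4·σ_2 + 1·σ_3 = 6(Δ_2 - Δ_1) = -60
Natural end conditions: σ_0 = σ_3 = 0.
Solving the tridiagonal system: σ_0 = 0, σ_1 = 52/5, σ_2 = -88/5, σ_3 = 0.

10.4000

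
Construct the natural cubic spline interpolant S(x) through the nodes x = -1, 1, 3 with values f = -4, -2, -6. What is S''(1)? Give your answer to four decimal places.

Put M_i = S'' at the i-th knot. Here h = (2, 2) and Δ = (1, -2), so the interior equations h_(i-1)·M_(i-1) + 2(h_(i-1)+h_i)·M_i + h_i·M_(i+1) = 6(Δ_i − Δ_(i-1)) read
  2·M_0 + 8·M_1 + 2·M_2 = 6(Δ_1 - Δ_0) = -18
Natural end conditions: M_0 = M_2 = 0.
Solving: M_0 = 0, M_1 = -9/4, M_2 = 0.

-2.2500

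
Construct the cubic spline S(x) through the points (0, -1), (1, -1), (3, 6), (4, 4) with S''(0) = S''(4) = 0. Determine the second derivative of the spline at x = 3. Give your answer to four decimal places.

-7.5000

Put m_i = S'' at the i-th knot. Here h = (1, 2, 1) and Δ = (0, 7/2, -2), so the interior equations h_(i-1)·m_(i-1) + 2(h_(i-1)+h_i)·m_i + h_i·m_(i+1) = 6(Δ_i − Δ_(i-1)) read
  1·m_0 + 6·m_1 + 2·m_2 = 6(Δ_1 - Δ_0) = 21
  2·m_1 + 6·m_2 + 1·m_3 = 6(Δ_2 - Δ_1) = -33
Natural end conditions: m_0 = m_3 = 0.
Solving the tridiagonal system: m_0 = 0, m_1 = 6, m_2 = -15/2, m_3 = 0.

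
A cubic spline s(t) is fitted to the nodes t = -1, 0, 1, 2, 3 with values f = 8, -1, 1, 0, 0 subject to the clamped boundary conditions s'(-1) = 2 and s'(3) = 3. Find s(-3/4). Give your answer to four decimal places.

7.1789

Let m_i = s''(x_i). Step sizes h_i = 1, 1, 1, 1; slopes of the chords Δ_i = (y_(i+1) - y_i)/h_i = -9, 2, -1, 0.
  1·m_0 + 4·m_1 + 1·m_2 = 6(Δ_1 - Δ_0) = 66
  1·m_1 + 4·m_2 + 1·m_3 = 6(Δ_2 - Δ_1) = -18
  1·m_2 + 4·m_3 + 1·m_4 = 6(Δ_3 - Δ_2) = 6
Clamped end conditions give two more equations: 2h_0·m_0 + h_0·m_1 = 6(Δ_0 - s'(-1)) = -66 and h_3·m_3 + 2h_3·m_4 = 6(s'(3) - Δ_3) = 18.
Solving the tridiagonal system: m_0 = -1373/28, m_1 = 449/14, m_2 = -53/4, m_3 = 41/14, m_4 = 211/28.
On [-1, 0], s(t) = 8 + 2·(t + 1) - 1373/56·(t + 1)² + 757/56·(t + 1)³.
With (t + 1) = 1/4: s(-3/4) = 25729/3584.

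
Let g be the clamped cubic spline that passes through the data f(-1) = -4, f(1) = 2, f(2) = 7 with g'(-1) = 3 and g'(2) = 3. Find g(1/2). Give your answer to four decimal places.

Put m_i = g'' at the i-th knot. Here h = (2, 1) and Δ = (3, 5), so the interior equations h_(i-1)·m_(i-1) + 2(h_(i-1)+h_i)·m_i + h_i·m_(i+1) = 6(Δ_i − Δ_(i-1)) read
  2·m_0 + 6·m_1 + 1·m_2 = 6(Δ_1 - Δ_0) = 12
Clamped end conditions give two more equations: 2h_0·m_0 + h_0·m_1 = 6(Δ_0 - g'(-1)) = 0 and h_1·m_1 + 2h_1·m_2 = 6(g'(2) - Δ_1) = -12.
Solving the tridiagonal system: m_0 = -2, m_1 = 4, m_2 = -8.
On [-1, 1], g(x) = -4 + 3·(x + 1) - 1·(x + 1)² + 1/2·(x + 1)³.
With (x + 1) = 3/2: g(1/2) = -1/16.

-0.0625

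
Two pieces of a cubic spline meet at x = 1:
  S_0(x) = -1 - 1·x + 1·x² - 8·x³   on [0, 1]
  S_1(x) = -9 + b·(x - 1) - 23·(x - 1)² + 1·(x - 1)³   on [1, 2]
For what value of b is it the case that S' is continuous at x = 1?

S_0'(x) = -1 + 2·x - 24·x², so S_0'(1) = -23. On the right, S_1'(1) = b, so b = -23.

-23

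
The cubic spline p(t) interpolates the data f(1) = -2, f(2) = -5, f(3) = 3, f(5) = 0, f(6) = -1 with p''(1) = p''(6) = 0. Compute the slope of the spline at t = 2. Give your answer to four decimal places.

3.7213

Let M_i = p''(x_i). Step sizes h_i = 1, 1, 2, 1; slopes of the chords Δ_i = (y_(i+1) - y_i)/h_i = -3, 8, -3/2, -1.
  1·M_0 + 4·M_1 + 1·M_2 = 6(Δ_1 - Δ_0) = 66
  1·M_1 + 6·M_2 + 2·M_3 = 6(Δ_2 - Δ_1) = -57
  2·M_2 + 6·M_3 + 1·M_4 = 6(Δ_3 - Δ_2) = 3
Natural end conditions: M_0 = M_4 = 0.
Hence M_0 = 0, M_1 = 1230/61, M_2 = -894/61, M_3 = 657/122, M_4 = 0.
On [2, 3], p'(t) = b_1 + 2c_1·(t - 2) + 3d_1·(t - 2)² with b_1 = Δ_1 - h_1(2M_1 + M_2)/6 = 227/61, c_1 = M_1/2 = 615/61, d_1 = (M_2 - M_1)/(6h_1) = -354/61. So p'(2) = 227/61.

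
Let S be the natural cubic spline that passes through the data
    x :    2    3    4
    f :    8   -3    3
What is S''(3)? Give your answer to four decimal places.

25.5000

Put σ_i = S'' at the i-th knot. Here h = (1, 1) and Δ = (-11, 6), so the interior equations h_(i-1)·σ_(i-1) + 2(h_(i-1)+h_i)·σ_i + h_i·σ_(i+1) = 6(Δ_i − Δ_(i-1)) read
  1·σ_0 + 4·σ_1 + 1·σ_2 = 6(Δ_1 - Δ_0) = 102
Natural end conditions: σ_0 = σ_2 = 0.
Forward elimination and back-substitution give σ_0 = 0, σ_1 = 51/2, σ_2 = 0.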